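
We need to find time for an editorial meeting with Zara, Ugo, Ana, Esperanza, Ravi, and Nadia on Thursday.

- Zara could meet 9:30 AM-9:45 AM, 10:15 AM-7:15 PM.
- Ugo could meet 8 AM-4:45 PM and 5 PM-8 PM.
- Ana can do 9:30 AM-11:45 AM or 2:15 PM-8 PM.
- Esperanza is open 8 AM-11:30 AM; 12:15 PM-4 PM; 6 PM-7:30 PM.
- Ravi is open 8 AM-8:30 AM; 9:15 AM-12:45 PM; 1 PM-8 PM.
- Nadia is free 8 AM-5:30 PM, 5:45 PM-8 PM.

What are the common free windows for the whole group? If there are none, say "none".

Zara ∩ Ugo: 09:30-09:45, 10:15-16:45, 17:00-19:15.
Zara ∩ Ugo ∩ Ana: 09:30-09:45, 10:15-11:45, 14:15-16:45, 17:00-19:15.
Zara ∩ Ugo ∩ Ana ∩ Esperanza: 09:30-09:45, 10:15-11:30, 14:15-16:00, 18:00-19:15.
Zara ∩ Ugo ∩ Ana ∩ Esperanza ∩ Ravi: 09:30-09:45, 10:15-11:30, 14:15-16:00, 18:00-19:15.
Zara ∩ Ugo ∩ Ana ∩ Esperanza ∩ Ravi ∩ Nadia: 09:30-09:45, 10:15-11:30, 14:15-16:00, 18:00-19:15.
So the common availability across everyone is 09:30-09:45, 10:15-11:30, 14:15-16:00, 18:00-19:15.

09:30-09:45, 10:15-11:30, 14:15-16:00, 18:00-19:15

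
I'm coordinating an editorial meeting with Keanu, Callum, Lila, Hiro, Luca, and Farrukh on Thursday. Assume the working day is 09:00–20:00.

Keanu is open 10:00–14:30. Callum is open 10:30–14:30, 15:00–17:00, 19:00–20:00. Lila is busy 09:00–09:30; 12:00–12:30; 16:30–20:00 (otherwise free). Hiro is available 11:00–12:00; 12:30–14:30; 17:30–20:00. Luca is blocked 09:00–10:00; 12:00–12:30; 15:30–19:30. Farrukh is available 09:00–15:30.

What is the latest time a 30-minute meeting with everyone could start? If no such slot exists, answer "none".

14:00

Keanu free: 10:00-14:30.
Callum free: 10:30-14:30, 15:00-17:00, 19:00-20:00.
Lila free: 09:30-12:00, 12:30-16:30 (invert busy blocks within the working day).
Hiro free: 11:00-12:00, 12:30-14:30, 17:30-20:00.
Luca free: 10:00-12:00, 12:30-15:30, 19:30-20:00 (invert busy blocks within the working day).
Farrukh free: 09:00-15:30.
Keanu ∩ Callum: 10:30-14:30.
Keanu ∩ Callum ∩ Lila: 10:30-12:00, 12:30-14:30.
Keanu ∩ Callum ∩ Lila ∩ Hiro: 11:00-12:00, 12:30-14:30.
Keanu ∩ Callum ∩ Lila ∩ Hiro ∩ Luca: 11:00-12:00, 12:30-14:30.
Keanu ∩ Callum ∩ Lila ∩ Hiro ∩ Luca ∩ Farrukh: 11:00-12:00, 12:30-14:30.
So the common availability across everyone is 11:00-12:00, 12:30-14:30.
The last common window of at least 30 minutes is 12:30-14:30; a 30-minute meeting can start as late as 14:00 and still end by 14:30.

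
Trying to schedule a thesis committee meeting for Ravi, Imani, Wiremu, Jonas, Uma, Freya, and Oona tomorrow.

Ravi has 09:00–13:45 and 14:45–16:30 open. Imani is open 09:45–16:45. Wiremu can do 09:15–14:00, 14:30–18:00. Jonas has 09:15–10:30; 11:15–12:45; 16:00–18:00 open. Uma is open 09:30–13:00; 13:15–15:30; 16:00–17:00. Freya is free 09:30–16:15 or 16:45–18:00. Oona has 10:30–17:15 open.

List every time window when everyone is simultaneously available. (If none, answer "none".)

11:15-12:45, 16:00-16:15

Ravi ∩ Imani: 09:45-13:45, 14:45-16:30.
Ravi ∩ Imani ∩ Wiremu: 09:45-13:45, 14:45-16:30.
Ravi ∩ Imani ∩ Wiremu ∩ Jonas: 09:45-10:30, 11:15-12:45, 16:00-16:30.
Ravi ∩ Imani ∩ Wiremu ∩ Jonas ∩ Uma: 09:45-10:30, 11:15-12:45, 16:00-16:30.
Ravi ∩ Imani ∩ Wiremu ∩ Jonas ∩ Uma ∩ Freya: 09:45-10:30, 11:15-12:45, 16:00-16:15.
Ravi ∩ Imani ∩ Wiremu ∩ Jonas ∩ Uma ∩ Freya ∩ Oona: 11:15-12:45, 16:00-16:15.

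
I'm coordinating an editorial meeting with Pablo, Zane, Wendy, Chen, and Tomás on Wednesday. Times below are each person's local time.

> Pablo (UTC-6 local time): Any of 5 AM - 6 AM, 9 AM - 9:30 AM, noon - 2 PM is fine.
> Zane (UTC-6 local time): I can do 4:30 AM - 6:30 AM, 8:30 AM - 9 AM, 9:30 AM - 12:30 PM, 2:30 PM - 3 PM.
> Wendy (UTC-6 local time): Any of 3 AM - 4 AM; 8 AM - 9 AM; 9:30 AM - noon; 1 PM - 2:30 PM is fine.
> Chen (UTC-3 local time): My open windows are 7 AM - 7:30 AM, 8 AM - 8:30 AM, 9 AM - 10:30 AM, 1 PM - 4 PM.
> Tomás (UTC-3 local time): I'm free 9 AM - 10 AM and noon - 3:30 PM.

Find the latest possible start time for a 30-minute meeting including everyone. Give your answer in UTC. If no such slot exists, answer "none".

Pablo in UTC: 11:00-12:00, 15:00-15:30, 18:00-20:00 (add 6h to convert from UTC-6).
Zane in UTC: 10:30-12:30, 14:30-15:00, 15:30-18:30, 20:30-21:00 (add 6h to convert from UTC-6).
Wendy in UTC: 09:00-10:00, 14:00-15:00, 15:30-18:00, 19:00-20:30 (add 6h to convert from UTC-6).
Chen in UTC: 10:00-10:30, 11:00-11:30, 12:00-13:30, 16:00-19:00 (add 3h to convert from UTC-3).
Tomás in UTC: 12:00-13:00, 15:00-18:30 (add 3h to convert from UTC-3).
Pablo ∩ Zane: 11:00-12:00, 18:00-18:30.
Pablo ∩ Zane ∩ Wendy: ∅.
Pablo ∩ Zane ∩ Wendy ∩ Chen: ∅.
Pablo ∩ Zane ∩ Wendy ∩ Chen ∩ Tomás: ∅.
There is no time when everyone is free.
No common window is at least 30 minutes long.

none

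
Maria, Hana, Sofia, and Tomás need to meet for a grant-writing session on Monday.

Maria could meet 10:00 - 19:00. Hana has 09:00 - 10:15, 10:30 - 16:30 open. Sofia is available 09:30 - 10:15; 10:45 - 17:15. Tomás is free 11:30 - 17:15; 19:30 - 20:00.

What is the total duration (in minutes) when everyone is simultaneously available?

Maria ∩ Hana: 10:00-10:15, 10:30-16:30.
Maria ∩ Hana ∩ Sofia: 10:00-10:15, 10:45-16:30.
Maria ∩ Hana ∩ Sofia ∩ Tomás: 11:30-16:30.
That's a single block of 300 minutes.

300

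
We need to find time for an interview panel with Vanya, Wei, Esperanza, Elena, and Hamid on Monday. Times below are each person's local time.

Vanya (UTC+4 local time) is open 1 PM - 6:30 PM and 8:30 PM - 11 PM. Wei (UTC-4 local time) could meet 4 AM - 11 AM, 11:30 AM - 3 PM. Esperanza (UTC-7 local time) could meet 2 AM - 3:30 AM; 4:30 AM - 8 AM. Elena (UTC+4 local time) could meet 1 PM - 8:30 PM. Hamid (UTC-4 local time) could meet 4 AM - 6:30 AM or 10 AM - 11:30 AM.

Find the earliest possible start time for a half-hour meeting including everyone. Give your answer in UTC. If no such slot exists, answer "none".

Vanya in UTC: 09:00-14:30, 16:30-19:00 (subtract 4h to convert from UTC+4).
Wei in UTC: 08:00-15:00, 15:30-19:00 (add 4h to convert from UTC-4).
Esperanza in UTC: 09:00-10:30, 11:30-15:00 (add 7h to convert from UTC-7).
Elena in UTC: 09:00-16:30 (subtract 4h to convert from UTC+4).
Hamid in UTC: 08:00-10:30, 14:00-15:30 (add 4h to convert from UTC-4).
Vanya ∩ Wei: 09:00-14:30, 16:30-19:00.
Vanya ∩ Wei ∩ Esperanza: 09:00-10:30, 11:30-14:30.
Vanya ∩ Wei ∩ Esperanza ∩ Elena: 09:00-10:30, 11:30-14:30.
Vanya ∩ Wei ∩ Esperanza ∩ Elena ∩ Hamid: 09:00-10:30, 14:00-14:30.
The first common window of at least 30 minutes is 09:00-10:30, so the earliest start is 09:00.

09:00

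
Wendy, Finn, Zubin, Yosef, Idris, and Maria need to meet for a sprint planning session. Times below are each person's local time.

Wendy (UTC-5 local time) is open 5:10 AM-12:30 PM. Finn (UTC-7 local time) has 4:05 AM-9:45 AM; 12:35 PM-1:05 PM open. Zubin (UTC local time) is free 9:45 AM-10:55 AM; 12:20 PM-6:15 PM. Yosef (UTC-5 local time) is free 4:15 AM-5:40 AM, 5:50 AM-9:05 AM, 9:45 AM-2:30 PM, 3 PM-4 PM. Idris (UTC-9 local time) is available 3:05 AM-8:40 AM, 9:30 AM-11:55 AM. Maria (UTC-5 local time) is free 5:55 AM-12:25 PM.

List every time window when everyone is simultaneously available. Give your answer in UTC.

Wendy in UTC: 10:10-17:30 (add 5h to convert from UTC-5).
Finn in UTC: 11:05-16:45, 19:35-20:05 (add 7h to convert from UTC-7).
Zubin in UTC: 09:45-10:55, 12:20-18:15.
Yosef in UTC: 09:15-10:40, 10:50-14:05, 14:45-19:30, 20:00-21:00 (add 5h to convert from UTC-5).
Idris in UTC: 12:05-17:40, 18:30-20:55 (add 9h to convert from UTC-9).
Maria in UTC: 10:55-17:25 (add 5h to convert from UTC-5).
Wendy ∩ Finn: 11:05-16:45.
Wendy ∩ Finn ∩ Zubin: 12:20-16:45.
Wendy ∩ Finn ∩ Zubin ∩ Yosef: 12:20-14:05, 14:45-16:45.
Wendy ∩ Finn ∩ Zubin ∩ Yosef ∩ Idris: 12:20-14:05, 14:45-16:45.
Wendy ∩ Finn ∩ Zubin ∩ Yosef ∩ Idris ∩ Maria: 12:20-14:05, 14:45-16:45.

12:20-14:05, 14:45-16:45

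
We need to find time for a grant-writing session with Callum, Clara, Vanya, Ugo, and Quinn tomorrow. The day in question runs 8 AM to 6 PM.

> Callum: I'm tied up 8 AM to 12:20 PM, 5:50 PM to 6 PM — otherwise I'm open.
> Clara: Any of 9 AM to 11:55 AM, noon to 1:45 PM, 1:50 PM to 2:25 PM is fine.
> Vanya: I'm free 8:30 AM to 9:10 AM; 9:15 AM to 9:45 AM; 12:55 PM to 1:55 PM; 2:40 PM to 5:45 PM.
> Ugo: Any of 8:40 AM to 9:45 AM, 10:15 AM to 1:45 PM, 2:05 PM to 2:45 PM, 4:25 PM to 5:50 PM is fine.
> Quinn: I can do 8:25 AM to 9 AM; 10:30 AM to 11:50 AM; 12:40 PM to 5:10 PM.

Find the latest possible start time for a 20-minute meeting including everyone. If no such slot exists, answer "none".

Callum free: 12:20-17:50 (invert busy blocks within the working day).
Clara free: 09:00-11:55, 12:00-13:45, 13:50-14:25.
Vanya free: 08:30-09:10, 09:15-09:45, 12:55-13:55, 14:40-17:45.
Ugo free: 08:40-09:45, 10:15-13:45, 14:05-14:45, 16:25-17:50.
Quinn free: 08:25-09:00, 10:30-11:50, 12:40-17:10.
Callum ∩ Clara: 12:20-13:45, 13:50-14:25.
Callum ∩ Clara ∩ Vanya: 12:55-13:45, 13:50-13:55.
Callum ∩ Clara ∩ Vanya ∩ Ugo: 12:55-13:45.
Callum ∩ Clara ∩ Vanya ∩ Ugo ∩ Quinn: 12:55-13:45.
The last common window of at least 20 minutes is 12:55-13:45; a 20-minute meeting can start as late as 13:25 and still end by 13:45.

13:25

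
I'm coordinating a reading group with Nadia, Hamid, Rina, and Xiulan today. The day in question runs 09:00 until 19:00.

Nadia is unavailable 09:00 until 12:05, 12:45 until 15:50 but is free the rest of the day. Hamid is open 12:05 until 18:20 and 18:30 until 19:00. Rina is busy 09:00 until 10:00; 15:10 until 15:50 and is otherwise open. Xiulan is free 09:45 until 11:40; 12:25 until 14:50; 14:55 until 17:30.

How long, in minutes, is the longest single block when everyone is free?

100

Nadia free: 12:05-12:45, 15:50-19:00 (invert busy blocks within the working day).
Hamid free: 12:05-18:20, 18:30-19:00.
Rina free: 10:00-15:10, 15:50-19:00 (invert busy blocks within the working day).
Xiulan free: 09:45-11:40, 12:25-14:50, 14:55-17:30.
Nadia ∩ Hamid: 12:05-12:45, 15:50-18:20, 18:30-19:00.
Nadia ∩ Hamid ∩ Rina: 12:05-12:45, 15:50-18:20, 18:30-19:00.
Nadia ∩ Hamid ∩ Rina ∩ Xiulan: 12:25-12:45, 15:50-17:30.
The longest is 15:50-17:30 at 100 minutes.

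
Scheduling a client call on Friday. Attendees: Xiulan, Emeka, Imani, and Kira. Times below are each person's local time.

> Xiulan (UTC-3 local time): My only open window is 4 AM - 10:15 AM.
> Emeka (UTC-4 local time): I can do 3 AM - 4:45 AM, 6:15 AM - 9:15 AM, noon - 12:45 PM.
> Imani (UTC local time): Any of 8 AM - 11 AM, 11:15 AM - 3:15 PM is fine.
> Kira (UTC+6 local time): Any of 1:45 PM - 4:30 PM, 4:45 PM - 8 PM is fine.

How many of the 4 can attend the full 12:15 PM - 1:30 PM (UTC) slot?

2

Xiulan in UTC: 07:00-13:15 (add 3h to convert from UTC-3).
Emeka in UTC: 07:00-08:45, 10:15-13:15, 16:00-16:45 (add 4h to convert from UTC-4).
Imani in UTC: 08:00-11:00, 11:15-15:15.
Kira in UTC: 07:45-10:30, 10:45-14:00 (subtract 6h to convert from UTC+6).
Imani and Kira can make the full 12:15-13:30 slot — that's 2.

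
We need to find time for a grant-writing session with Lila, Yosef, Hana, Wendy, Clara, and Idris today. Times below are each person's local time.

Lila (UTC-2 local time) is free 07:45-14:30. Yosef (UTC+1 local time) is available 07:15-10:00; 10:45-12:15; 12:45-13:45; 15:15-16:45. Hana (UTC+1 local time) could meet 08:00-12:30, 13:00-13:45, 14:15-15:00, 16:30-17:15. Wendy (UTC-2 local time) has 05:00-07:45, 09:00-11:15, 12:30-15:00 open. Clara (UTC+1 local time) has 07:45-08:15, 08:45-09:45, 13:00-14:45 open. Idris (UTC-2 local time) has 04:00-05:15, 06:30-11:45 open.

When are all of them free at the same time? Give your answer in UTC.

12:00-12:45

Lila in UTC: 09:45-16:30 (add 2h to convert from UTC-2).
Yosef in UTC: 06:15-09:00, 09:45-11:15, 11:45-12:45, 14:15-15:45 (subtract 1h to convert from UTC+1).
Hana in UTC: 07:00-11:30, 12:00-12:45, 13:15-14:00, 15:30-16:15 (subtract 1h to convert from UTC+1).
Wendy in UTC: 07:00-09:45, 11:00-13:15, 14:30-17:00 (add 2h to convert from UTC-2).
Clara in UTC: 06:45-07:15, 07:45-08:45, 12:00-13:45 (subtract 1h to convert from UTC+1).
Idris in UTC: 06:00-07:15, 08:30-13:45 (add 2h to convert from UTC-2).
Lila ∩ Yosef: 09:45-11:15, 11:45-12:45, 14:15-15:45.
Lila ∩ Yosef ∩ Hana: 09:45-11:15, 12:00-12:45, 15:30-15:45.
Lila ∩ Yosef ∩ Hana ∩ Wendy: 11:00-11:15, 12:00-12:45, 15:30-15:45.
Lila ∩ Yosef ∩ Hana ∩ Wendy ∩ Clara: 12:00-12:45.
Lila ∩ Yosef ∩ Hana ∩ Wendy ∩ Clara ∩ Idris: 12:00-12:45.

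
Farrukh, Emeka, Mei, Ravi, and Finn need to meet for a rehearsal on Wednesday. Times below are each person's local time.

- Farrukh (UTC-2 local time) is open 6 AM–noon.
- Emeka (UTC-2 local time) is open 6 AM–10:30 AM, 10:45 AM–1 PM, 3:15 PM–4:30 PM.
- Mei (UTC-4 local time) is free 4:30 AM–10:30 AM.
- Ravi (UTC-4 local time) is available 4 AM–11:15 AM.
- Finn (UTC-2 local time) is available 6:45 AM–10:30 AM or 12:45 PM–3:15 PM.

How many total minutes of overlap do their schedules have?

225

Farrukh in UTC: 08:00-14:00 (add 2h to convert from UTC-2).
Emeka in UTC: 08:00-12:30, 12:45-15:00, 17:15-18:30 (add 2h to convert from UTC-2).
Mei in UTC: 08:30-14:30 (add 4h to convert from UTC-4).
Ravi in UTC: 08:00-15:15 (add 4h to convert from UTC-4).
Finn in UTC: 08:45-12:30, 14:45-17:15 (add 2h to convert from UTC-2).
Farrukh ∩ Emeka: 08:00-12:30, 12:45-14:00.
Farrukh ∩ Emeka ∩ Mei: 08:30-12:30, 12:45-14:00.
Farrukh ∩ Emeka ∩ Mei ∩ Ravi: 08:30-12:30, 12:45-14:00.
Farrukh ∩ Emeka ∩ Mei ∩ Ravi ∩ Finn: 08:45-12:30.
That's a single block of 225 minutes.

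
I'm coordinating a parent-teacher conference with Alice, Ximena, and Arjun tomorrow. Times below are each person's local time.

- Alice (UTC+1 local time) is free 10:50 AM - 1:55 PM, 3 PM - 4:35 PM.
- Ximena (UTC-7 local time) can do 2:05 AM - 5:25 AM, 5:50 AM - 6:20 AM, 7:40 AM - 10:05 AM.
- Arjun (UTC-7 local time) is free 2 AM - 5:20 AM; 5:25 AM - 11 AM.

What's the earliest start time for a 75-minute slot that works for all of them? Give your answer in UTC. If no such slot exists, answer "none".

Alice in UTC: 09:50-12:55, 14:00-15:35 (subtract 1h to convert from UTC+1).
Ximena in UTC: 09:05-12:25, 12:50-13:20, 14:40-17:05 (add 7h to convert from UTC-7).
Arjun in UTC: 09:00-12:20, 12:25-18:00 (add 7h to convert from UTC-7).
Alice ∩ Ximena: 09:50-12:25, 12:50-12:55, 14:40-15:35.
Alice ∩ Ximena ∩ Arjun: 09:50-12:20, 12:50-12:55, 14:40-15:35.
Those are the intersection windows.
The first common window of at least 75 minutes is 09:50-12:20, so the earliest start is 09:50.

09:50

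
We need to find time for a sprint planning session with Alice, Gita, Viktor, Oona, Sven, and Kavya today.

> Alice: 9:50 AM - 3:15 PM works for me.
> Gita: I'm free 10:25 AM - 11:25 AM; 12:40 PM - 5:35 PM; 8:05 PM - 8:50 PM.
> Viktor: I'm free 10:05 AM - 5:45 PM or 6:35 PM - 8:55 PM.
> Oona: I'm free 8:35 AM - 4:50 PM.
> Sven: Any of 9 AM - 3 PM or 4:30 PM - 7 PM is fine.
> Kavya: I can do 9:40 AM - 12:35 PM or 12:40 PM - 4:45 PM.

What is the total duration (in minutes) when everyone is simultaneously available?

200

Alice ∩ Gita: 10:25-11:25, 12:40-15:15.
Alice ∩ Gita ∩ Viktor: 10:25-11:25, 12:40-15:15.
Alice ∩ Gita ∩ Viktor ∩ Oona: 10:25-11:25, 12:40-15:15.
Alice ∩ Gita ∩ Viktor ∩ Oona ∩ Sven: 10:25-11:25, 12:40-15:00.
Alice ∩ Gita ∩ Viktor ∩ Oona ∩ Sven ∩ Kavya: 10:25-11:25, 12:40-15:00.
Those are the intersection windows.
Summing the common windows: 60 + 140 = 200 minutes.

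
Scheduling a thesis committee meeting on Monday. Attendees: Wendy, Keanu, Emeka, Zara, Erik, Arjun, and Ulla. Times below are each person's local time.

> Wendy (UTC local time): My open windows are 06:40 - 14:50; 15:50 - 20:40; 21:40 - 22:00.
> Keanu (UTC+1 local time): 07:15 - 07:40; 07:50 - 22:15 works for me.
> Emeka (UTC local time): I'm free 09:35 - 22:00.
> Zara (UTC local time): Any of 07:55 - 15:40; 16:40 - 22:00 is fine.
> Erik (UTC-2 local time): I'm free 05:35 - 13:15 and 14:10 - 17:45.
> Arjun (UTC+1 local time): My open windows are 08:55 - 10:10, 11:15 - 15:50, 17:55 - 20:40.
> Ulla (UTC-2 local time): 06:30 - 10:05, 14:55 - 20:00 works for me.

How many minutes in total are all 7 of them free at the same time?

275

Wendy in UTC: 06:40-14:50, 15:50-20:40, 21:40-22:00.
Keanu in UTC: 06:15-06:40, 06:50-21:15 (subtract 1h to convert from UTC+1).
Emeka in UTC: 09:35-22:00.
Zara in UTC: 07:55-15:40, 16:40-22:00.
Erik in UTC: 07:35-15:15, 16:10-19:45 (add 2h to convert from UTC-2).
Arjun in UTC: 07:55-09:10, 10:15-14:50, 16:55-19:40 (subtract 1h to convert from UTC+1).
Ulla in UTC: 08:30-12:05, 16:55-22:00 (add 2h to convert from UTC-2).
Wendy ∩ Keanu: 06:50-14:50, 15:50-20:40.
Wendy ∩ Keanu ∩ Emeka: 09:35-14:50, 15:50-20:40.
Wendy ∩ Keanu ∩ Emeka ∩ Zara: 09:35-14:50, 16:40-20:40.
Wendy ∩ Keanu ∩ Emeka ∩ Zara ∩ Erik: 09:35-14:50, 16:40-19:45.
Wendy ∩ Keanu ∩ Emeka ∩ Zara ∩ Erik ∩ Arjun: 10:15-14:50, 16:55-19:40.
Wendy ∩ Keanu ∩ Emeka ∩ Zara ∩ Erik ∩ Arjun ∩ Ulla: 10:15-12:05, 16:55-19:40.
Summing the common windows: 110 + 165 = 275 minutes.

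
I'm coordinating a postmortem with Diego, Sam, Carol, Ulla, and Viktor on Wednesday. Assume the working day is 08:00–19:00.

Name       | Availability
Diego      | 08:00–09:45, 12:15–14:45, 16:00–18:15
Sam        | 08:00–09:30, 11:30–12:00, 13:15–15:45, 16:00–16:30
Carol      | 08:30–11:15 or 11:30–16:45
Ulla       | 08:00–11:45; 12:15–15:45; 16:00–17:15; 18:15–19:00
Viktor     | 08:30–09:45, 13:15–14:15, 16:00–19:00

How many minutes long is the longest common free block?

60

Diego ∩ Sam: 08:00-09:30, 13:15-14:45, 16:00-16:30.
Diego ∩ Sam ∩ Carol: 08:30-09:30, 13:15-14:45, 16:00-16:30.
Diego ∩ Sam ∩ Carol ∩ Ulla: 08:30-09:30, 13:15-14:45, 16:00-16:30.
Diego ∩ Sam ∩ Carol ∩ Ulla ∩ Viktor: 08:30-09:30, 13:15-14:15, 16:00-16:30.
Those are the intersection windows.
The longest is 08:30-09:30 at 60 minutes.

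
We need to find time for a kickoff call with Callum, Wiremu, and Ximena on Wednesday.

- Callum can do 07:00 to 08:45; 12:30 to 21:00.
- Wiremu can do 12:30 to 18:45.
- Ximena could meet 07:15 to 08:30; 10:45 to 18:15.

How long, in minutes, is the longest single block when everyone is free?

Callum ∩ Wiremu: 12:30-18:45.
Callum ∩ Wiremu ∩ Ximena: 12:30-18:15.
The longest is 12:30-18:15 at 345 minutes.

345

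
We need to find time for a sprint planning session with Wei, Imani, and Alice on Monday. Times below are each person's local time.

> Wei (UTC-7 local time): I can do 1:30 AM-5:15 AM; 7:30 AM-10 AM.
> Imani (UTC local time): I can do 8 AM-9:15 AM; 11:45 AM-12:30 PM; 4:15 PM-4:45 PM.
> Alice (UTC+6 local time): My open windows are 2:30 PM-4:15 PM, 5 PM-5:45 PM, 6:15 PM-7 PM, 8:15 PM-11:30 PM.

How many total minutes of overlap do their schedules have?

75

Wei in UTC: 08:30-12:15, 14:30-17:00 (add 7h to convert from UTC-7).
Imani in UTC: 08:00-09:15, 11:45-12:30, 16:15-16:45.
Alice in UTC: 08:30-10:15, 11:00-11:45, 12:15-13:00, 14:15-17:30 (subtract 6h to convert from UTC+6).
Wei ∩ Imani: 08:30-09:15, 11:45-12:15, 16:15-16:45.
Wei ∩ Imani ∩ Alice: 08:30-09:15, 16:15-16:45.
Summing the common windows: 45 + 30 = 75 minutes.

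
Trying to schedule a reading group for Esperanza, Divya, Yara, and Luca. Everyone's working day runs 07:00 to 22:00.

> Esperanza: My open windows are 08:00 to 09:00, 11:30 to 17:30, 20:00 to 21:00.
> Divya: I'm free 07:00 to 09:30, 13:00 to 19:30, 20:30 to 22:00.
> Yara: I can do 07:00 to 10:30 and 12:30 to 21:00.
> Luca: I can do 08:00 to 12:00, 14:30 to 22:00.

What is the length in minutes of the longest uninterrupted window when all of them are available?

180

Esperanza ∩ Divya: 08:00-09:00, 13:00-17:30, 20:30-21:00.
Esperanza ∩ Divya ∩ Yara: 08:00-09:00, 13:00-17:30, 20:30-21:00.
Esperanza ∩ Divya ∩ Yara ∩ Luca: 08:00-09:00, 14:30-17:30, 20:30-21:00.
Those are the intersection windows.
The longest is 14:30-17:30 at 180 minutes.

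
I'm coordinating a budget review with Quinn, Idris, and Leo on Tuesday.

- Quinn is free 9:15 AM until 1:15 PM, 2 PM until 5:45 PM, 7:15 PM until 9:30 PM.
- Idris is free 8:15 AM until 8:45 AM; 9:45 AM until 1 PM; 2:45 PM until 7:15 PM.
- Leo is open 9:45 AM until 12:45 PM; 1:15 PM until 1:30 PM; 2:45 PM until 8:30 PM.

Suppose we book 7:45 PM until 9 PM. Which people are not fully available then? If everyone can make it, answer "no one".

Quinn: free for 19:45-21:00. Idris: not fully free for 19:45-21:00. Leo: not fully free for 19:45-21:00.

Idris, Leo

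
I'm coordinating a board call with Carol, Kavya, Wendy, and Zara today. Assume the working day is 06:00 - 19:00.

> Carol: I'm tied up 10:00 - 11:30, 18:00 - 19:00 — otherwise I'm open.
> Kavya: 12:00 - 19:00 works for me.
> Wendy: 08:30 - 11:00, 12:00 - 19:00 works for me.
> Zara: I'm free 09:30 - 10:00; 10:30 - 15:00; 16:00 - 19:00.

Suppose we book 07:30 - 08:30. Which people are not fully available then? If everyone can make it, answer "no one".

Carol free: 06:00-10:00, 11:30-18:00 (invert busy blocks within the working day).
Kavya free: 12:00-19:00.
Wendy free: 08:30-11:00, 12:00-19:00.
Zara free: 09:30-10:00, 10:30-15:00, 16:00-19:00.
Carol: free for 07:30-08:30. Kavya: not fully free for 07:30-08:30. Wendy: not fully free for 07:30-08:30. Zara: not fully free for 07:30-08:30.

Kavya, Wendy, Zara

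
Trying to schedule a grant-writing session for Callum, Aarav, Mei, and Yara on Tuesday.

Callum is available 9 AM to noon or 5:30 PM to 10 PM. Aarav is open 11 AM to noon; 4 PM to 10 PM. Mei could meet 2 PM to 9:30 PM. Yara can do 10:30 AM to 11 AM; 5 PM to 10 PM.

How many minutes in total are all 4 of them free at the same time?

Callum ∩ Aarav: 11:00-12:00, 17:30-22:00.
Callum ∩ Aarav ∩ Mei: 17:30-21:30.
Callum ∩ Aarav ∩ Mei ∩ Yara: 17:30-21:30.
That's a single block of 240 minutes.

240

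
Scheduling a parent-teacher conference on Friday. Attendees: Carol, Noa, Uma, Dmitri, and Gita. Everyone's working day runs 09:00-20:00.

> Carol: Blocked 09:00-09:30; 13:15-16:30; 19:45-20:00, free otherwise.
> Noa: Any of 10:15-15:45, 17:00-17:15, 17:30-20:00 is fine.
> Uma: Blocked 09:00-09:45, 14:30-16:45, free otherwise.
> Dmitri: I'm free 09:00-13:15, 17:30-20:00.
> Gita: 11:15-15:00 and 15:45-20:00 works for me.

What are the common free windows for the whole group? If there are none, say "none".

11:15-13:15, 17:30-19:45

Carol free: 09:30-13:15, 16:30-19:45 (invert busy blocks within the working day).
Noa free: 10:15-15:45, 17:00-17:15, 17:30-20:00.
Uma free: 09:45-14:30, 16:45-20:00 (invert busy blocks within the working day).
Dmitri free: 09:00-13:15, 17:30-20:00.
Gita free: 11:15-15:00, 15:45-20:00.
Carol ∩ Noa: 10:15-13:15, 17:00-17:15, 17:30-19:45.
Carol ∩ Noa ∩ Uma: 10:15-13:15, 17:00-17:15, 17:30-19:45.
Carol ∩ Noa ∩ Uma ∩ Dmitri: 10:15-13:15, 17:30-19:45.
Carol ∩ Noa ∩ Uma ∩ Dmitri ∩ Gita: 11:15-13:15, 17:30-19:45.
Those are the intersection windows.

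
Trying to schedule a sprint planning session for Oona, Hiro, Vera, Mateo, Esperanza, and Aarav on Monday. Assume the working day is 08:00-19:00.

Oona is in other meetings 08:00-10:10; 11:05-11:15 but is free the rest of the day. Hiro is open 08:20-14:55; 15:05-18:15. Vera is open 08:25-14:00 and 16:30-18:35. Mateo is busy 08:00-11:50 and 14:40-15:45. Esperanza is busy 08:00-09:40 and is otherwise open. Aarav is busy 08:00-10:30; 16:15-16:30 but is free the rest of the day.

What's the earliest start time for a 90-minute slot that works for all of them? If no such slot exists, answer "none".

Oona free: 10:10-11:05, 11:15-19:00 (invert busy blocks within the working day).
Hiro free: 08:20-14:55, 15:05-18:15.
Vera free: 08:25-14:00, 16:30-18:35.
Mateo free: 11:50-14:40, 15:45-19:00 (invert busy blocks within the working day).
Esperanza free: 09:40-19:00 (invert busy blocks within the working day).
Aarav free: 10:30-16:15, 16:30-19:00 (invert busy blocks within the working day).
Oona ∩ Hiro: 10:10-11:05, 11:15-14:55, 15:05-18:15.
Oona ∩ Hiro ∩ Vera: 10:10-11:05, 11:15-14:00, 16:30-18:15.
Oona ∩ Hiro ∩ Vera ∩ Mateo: 11:50-14:00, 16:30-18:15.
Oona ∩ Hiro ∩ Vera ∩ Mateo ∩ Esperanza: 11:50-14:00, 16:30-18:15.
Oona ∩ Hiro ∩ Vera ∩ Mateo ∩ Esperanza ∩ Aarav: 11:50-14:00, 16:30-18:15.
The first common window of at least 90 minutes is 11:50-14:00, so the earliest start is 11:50.

11:50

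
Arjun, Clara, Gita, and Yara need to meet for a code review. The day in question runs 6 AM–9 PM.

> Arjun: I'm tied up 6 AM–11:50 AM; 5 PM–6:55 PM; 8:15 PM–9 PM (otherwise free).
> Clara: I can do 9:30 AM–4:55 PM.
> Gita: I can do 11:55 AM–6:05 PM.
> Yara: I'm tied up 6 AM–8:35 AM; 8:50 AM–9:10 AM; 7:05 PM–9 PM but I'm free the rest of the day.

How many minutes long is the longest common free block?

300

Arjun free: 11:50-17:00, 18:55-20:15 (invert busy blocks within the working day).
Clara free: 09:30-16:55.
Gita free: 11:55-18:05.
Yara free: 08:35-08:50, 09:10-19:05 (invert busy blocks within the working day).
Arjun ∩ Clara: 11:50-16:55.
Arjun ∩ Clara ∩ Gita: 11:55-16:55.
Arjun ∩ Clara ∩ Gita ∩ Yara: 11:55-16:55.
The longest is 11:55-16:55 at 300 minutes.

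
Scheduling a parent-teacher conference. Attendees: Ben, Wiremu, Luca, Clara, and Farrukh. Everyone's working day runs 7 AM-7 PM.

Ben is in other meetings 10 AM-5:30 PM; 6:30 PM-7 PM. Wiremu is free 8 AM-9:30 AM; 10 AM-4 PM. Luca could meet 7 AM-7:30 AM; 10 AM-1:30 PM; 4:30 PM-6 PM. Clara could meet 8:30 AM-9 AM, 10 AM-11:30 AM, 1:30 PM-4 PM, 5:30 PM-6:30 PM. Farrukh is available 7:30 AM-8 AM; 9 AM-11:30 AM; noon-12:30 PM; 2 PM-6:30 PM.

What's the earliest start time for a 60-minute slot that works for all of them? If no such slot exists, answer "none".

none

Ben free: 07:00-10:00, 17:30-18:30 (invert busy blocks within the working day).
Wiremu free: 08:00-09:30, 10:00-16:00.
Luca free: 07:00-07:30, 10:00-13:30, 16:30-18:00.
Clara free: 08:30-09:00, 10:00-11:30, 13:30-16:00, 17:30-18:30.
Farrukh free: 07:30-08:00, 09:00-11:30, 12:00-12:30, 14:00-18:30.
Ben ∩ Wiremu: 08:00-09:30.
Ben ∩ Wiremu ∩ Luca: ∅.
Ben ∩ Wiremu ∩ Luca ∩ Clara: ∅.
Ben ∩ Wiremu ∩ Luca ∩ Clara ∩ Farrukh: ∅.
There is no time when everyone is free.
No common window is at least 60 minutes long.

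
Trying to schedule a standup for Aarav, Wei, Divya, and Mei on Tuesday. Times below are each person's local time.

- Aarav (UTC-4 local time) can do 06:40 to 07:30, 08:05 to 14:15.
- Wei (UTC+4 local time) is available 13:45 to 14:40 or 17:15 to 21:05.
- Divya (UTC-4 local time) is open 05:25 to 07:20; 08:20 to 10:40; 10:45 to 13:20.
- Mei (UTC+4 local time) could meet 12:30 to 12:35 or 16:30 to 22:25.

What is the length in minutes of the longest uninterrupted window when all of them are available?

140

Aarav in UTC: 10:40-11:30, 12:05-18:15 (add 4h to convert from UTC-4).
Wei in UTC: 09:45-10:40, 13:15-17:05 (subtract 4h to convert from UTC+4).
Divya in UTC: 09:25-11:20, 12:20-14:40, 14:45-17:20 (add 4h to convert from UTC-4).
Mei in UTC: 08:30-08:35, 12:30-18:25 (subtract 4h to convert from UTC+4).
Aarav ∩ Wei: 13:15-17:05.
Aarav ∩ Wei ∩ Divya: 13:15-14:40, 14:45-17:05.
Aarav ∩ Wei ∩ Divya ∩ Mei: 13:15-14:40, 14:45-17:05.
The longest is 14:45-17:05 at 140 minutes.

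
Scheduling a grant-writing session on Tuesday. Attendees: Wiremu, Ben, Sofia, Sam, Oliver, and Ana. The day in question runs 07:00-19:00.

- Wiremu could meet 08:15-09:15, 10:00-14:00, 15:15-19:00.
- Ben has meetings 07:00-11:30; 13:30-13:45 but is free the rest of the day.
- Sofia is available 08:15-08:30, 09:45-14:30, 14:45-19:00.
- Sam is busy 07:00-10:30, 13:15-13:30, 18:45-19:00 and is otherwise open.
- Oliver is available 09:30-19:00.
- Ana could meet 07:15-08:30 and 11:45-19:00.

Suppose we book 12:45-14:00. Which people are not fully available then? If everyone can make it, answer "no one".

Wiremu free: 08:15-09:15, 10:00-14:00, 15:15-19:00.
Ben free: 11:30-13:30, 13:45-19:00 (invert busy blocks within the working day).
Sofia free: 08:15-08:30, 09:45-14:30, 14:45-19:00.
Sam free: 10:30-13:15, 13:30-18:45 (invert busy blocks within the working day).
Oliver free: 09:30-19:00.
Ana free: 07:15-08:30, 11:45-19:00.
Wiremu: free for 12:45-14:00. Ben: not fully free for 12:45-14:00. Sofia: free for 12:45-14:00. Sam: not fully free for 12:45-14:00. Oliver: free for 12:45-14:00. Ana: free for 12:45-14:00.

Ben, Sam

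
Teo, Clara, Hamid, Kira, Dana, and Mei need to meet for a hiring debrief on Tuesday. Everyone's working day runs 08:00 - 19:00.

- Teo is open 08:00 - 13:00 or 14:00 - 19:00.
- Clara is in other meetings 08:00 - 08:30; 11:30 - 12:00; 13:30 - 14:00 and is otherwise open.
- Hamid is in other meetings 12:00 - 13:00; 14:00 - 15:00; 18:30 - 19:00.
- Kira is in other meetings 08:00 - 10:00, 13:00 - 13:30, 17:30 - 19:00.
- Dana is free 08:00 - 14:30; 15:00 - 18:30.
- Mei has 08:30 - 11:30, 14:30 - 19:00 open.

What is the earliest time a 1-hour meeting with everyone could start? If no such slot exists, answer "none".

Teo free: 08:00-13:00, 14:00-19:00.
Clara free: 08:30-11:30, 12:00-13:30, 14:00-19:00 (invert busy blocks within the working day).
Hamid free: 08:00-12:00, 13:00-14:00, 15:00-18:30 (invert busy blocks within the working day).
Kira free: 10:00-13:00, 13:30-17:30 (invert busy blocks within the working day).
Dana free: 08:00-14:30, 15:00-18:30.
Mei free: 08:30-11:30, 14:30-19:00.
Teo ∩ Clara: 08:30-11:30, 12:00-13:00, 14:00-19:00.
Teo ∩ Clara ∩ Hamid: 08:30-11:30, 15:00-18:30.
Teo ∩ Clara ∩ Hamid ∩ Kira: 10:00-11:30, 15:00-17:30.
Teo ∩ Clara ∩ Hamid ∩ Kira ∩ Dana: 10:00-11:30, 15:00-17:30.
Teo ∩ Clara ∩ Hamid ∩ Kira ∩ Dana ∩ Mei: 10:00-11:30, 15:00-17:30.
The first common window of at least 60 minutes is 10:00-11:30, so the earliest start is 10:00.

10:00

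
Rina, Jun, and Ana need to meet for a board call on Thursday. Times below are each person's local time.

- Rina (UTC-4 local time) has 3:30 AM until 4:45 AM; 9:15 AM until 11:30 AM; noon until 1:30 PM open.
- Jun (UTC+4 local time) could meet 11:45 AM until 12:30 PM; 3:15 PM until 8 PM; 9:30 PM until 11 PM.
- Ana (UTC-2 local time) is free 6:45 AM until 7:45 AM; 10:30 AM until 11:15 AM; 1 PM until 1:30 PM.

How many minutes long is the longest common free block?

30

Rina in UTC: 07:30-08:45, 13:15-15:30, 16:00-17:30 (add 4h to convert from UTC-4).
Jun in UTC: 07:45-08:30, 11:15-16:00, 17:30-19:00 (subtract 4h to convert from UTC+4).
Ana in UTC: 08:45-09:45, 12:30-13:15, 15:00-15:30 (add 2h to convert from UTC-2).
Rina ∩ Jun: 07:45-08:30, 13:15-15:30.
Rina ∩ Jun ∩ Ana: 15:00-15:30.
The longest is 15:00-15:30 at 30 minutes.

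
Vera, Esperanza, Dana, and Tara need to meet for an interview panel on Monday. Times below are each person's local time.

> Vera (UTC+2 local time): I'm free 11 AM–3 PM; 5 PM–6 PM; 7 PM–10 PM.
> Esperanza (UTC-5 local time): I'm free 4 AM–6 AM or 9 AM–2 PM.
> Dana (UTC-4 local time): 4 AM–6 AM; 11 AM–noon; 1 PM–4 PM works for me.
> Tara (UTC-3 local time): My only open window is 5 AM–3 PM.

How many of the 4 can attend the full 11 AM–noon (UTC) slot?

2

Vera in UTC: 09:00-13:00, 15:00-16:00, 17:00-20:00 (subtract 2h to convert from UTC+2).
Esperanza in UTC: 09:00-11:00, 14:00-19:00 (add 5h to convert from UTC-5).
Dana in UTC: 08:00-10:00, 15:00-16:00, 17:00-20:00 (add 4h to convert from UTC-4).
Tara in UTC: 08:00-18:00 (add 3h to convert from UTC-3).
Vera and Tara can make the full 11:00-12:00 slot — that's 2.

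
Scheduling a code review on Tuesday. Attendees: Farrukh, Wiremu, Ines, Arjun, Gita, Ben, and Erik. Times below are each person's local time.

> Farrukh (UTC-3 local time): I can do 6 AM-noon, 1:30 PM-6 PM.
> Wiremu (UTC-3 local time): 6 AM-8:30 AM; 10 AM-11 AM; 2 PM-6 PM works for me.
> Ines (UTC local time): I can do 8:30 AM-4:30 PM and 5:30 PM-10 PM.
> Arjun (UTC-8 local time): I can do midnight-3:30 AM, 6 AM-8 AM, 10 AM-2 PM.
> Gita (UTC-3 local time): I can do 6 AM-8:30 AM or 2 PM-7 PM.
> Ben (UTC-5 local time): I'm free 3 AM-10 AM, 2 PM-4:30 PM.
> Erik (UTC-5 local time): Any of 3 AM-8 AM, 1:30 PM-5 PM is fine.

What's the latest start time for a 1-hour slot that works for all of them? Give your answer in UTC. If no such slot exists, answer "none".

20:00

Farrukh in UTC: 09:00-15:00, 16:30-21:00 (add 3h to convert from UTC-3).
Wiremu in UTC: 09:00-11:30, 13:00-14:00, 17:00-21:00 (add 3h to convert from UTC-3).
Ines in UTC: 08:30-16:30, 17:30-22:00.
Arjun in UTC: 08:00-11:30, 14:00-16:00, 18:00-22:00 (add 8h to convert from UTC-8).
Gita in UTC: 09:00-11:30, 17:00-22:00 (add 3h to convert from UTC-3).
Ben in UTC: 08:00-15:00, 19:00-21:30 (add 5h to convert from UTC-5).
Erik in UTC: 08:00-13:00, 18:30-22:00 (add 5h to convert from UTC-5).
Farrukh ∩ Wiremu: 09:00-11:30, 13:00-14:00, 17:00-21:00.
Farrukh ∩ Wiremu ∩ Ines: 09:00-11:30, 13:00-14:00, 17:30-21:00.
Farrukh ∩ Wiremu ∩ Ines ∩ Arjun: 09:00-11:30, 18:00-21:00.
Farrukh ∩ Wiremu ∩ Ines ∩ Arjun ∩ Gita: 09:00-11:30, 18:00-21:00.
Farrukh ∩ Wiremu ∩ Ines ∩ Arjun ∩ Gita ∩ Ben: 09:00-11:30, 19:00-21:00.
Farrukh ∩ Wiremu ∩ Ines ∩ Arjun ∩ Gita ∩ Ben ∩ Erik: 09:00-11:30, 19:00-21:00.
The last common window of at least 60 minutes is 19:00-21:00; a 60-minute meeting can start as late as 20:00 and still end by 21:00.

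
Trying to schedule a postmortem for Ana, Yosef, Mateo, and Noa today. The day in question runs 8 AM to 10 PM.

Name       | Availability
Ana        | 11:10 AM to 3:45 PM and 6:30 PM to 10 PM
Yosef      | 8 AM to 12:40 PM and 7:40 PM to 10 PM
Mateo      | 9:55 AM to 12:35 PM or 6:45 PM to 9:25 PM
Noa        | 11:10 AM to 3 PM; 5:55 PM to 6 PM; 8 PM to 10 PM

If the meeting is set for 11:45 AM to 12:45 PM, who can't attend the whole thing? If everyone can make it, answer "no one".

Ana: free for 11:45-12:45. Yosef: not fully free for 11:45-12:45. Mateo: not fully free for 11:45-12:45. Noa: free for 11:45-12:45.

Mateo, Yosef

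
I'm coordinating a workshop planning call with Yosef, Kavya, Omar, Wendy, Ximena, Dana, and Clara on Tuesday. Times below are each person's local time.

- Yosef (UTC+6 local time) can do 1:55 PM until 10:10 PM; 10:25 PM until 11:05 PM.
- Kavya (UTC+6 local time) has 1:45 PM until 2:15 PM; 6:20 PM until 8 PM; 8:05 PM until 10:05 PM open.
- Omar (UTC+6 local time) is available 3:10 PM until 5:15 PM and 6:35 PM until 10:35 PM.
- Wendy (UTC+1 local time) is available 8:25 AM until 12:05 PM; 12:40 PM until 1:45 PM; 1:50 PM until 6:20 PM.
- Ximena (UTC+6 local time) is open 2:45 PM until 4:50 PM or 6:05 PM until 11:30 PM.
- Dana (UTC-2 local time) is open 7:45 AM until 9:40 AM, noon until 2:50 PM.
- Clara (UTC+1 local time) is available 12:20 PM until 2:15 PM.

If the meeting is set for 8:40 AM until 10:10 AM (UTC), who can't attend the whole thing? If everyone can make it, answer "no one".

Clara, Dana, Kavya, Omar, Ximena

Yosef in UTC: 07:55-16:10, 16:25-17:05 (subtract 6h to convert from UTC+6).
Kavya in UTC: 07:45-08:15, 12:20-14:00, 14:05-16:05 (subtract 6h to convert from UTC+6).
Omar in UTC: 09:10-11:15, 12:35-16:35 (subtract 6h to convert from UTC+6).
Wendy in UTC: 07:25-11:05, 11:40-12:45, 12:50-17:20 (subtract 1h to convert from UTC+1).
Ximena in UTC: 08:45-10:50, 12:05-17:30 (subtract 6h to convert from UTC+6).
Dana in UTC: 09:45-11:40, 14:00-16:50 (add 2h to convert from UTC-2).
Clara in UTC: 11:20-13:15 (subtract 1h to convert from UTC+1).
Yosef: free for 08:40-10:10. Kavya: not fully free for 08:40-10:10. Omar: not fully free for 08:40-10:10. Wendy: free for 08:40-10:10. Ximena: not fully free for 08:40-10:10. Dana: not fully free for 08:40-10:10. Clara: not fully free for 08:40-10:10.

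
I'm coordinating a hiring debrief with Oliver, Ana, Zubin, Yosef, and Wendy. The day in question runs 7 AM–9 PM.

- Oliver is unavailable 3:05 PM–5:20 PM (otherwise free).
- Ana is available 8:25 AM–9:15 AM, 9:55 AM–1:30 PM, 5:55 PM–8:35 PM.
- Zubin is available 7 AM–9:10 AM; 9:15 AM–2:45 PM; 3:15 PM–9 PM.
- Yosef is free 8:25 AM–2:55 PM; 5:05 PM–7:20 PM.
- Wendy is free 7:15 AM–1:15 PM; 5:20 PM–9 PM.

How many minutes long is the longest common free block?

Oliver free: 07:00-15:05, 17:20-21:00 (invert busy blocks within the working day).
Ana free: 08:25-09:15, 09:55-13:30, 17:55-20:35.
Zubin free: 07:00-09:10, 09:15-14:45, 15:15-21:00.
Yosef free: 08:25-14:55, 17:05-19:20.
Wendy free: 07:15-13:15, 17:20-21:00.
Oliver ∩ Ana: 08:25-09:15, 09:55-13:30, 17:55-20:35.
Oliver ∩ Ana ∩ Zubin: 08:25-09:10, 09:55-13:30, 17:55-20:35.
Oliver ∩ Ana ∩ Zubin ∩ Yosef: 08:25-09:10, 09:55-13:30, 17:55-19:20.
Oliver ∩ Ana ∩ Zubin ∩ Yosef ∩ Wendy: 08:25-09:10, 09:55-13:15, 17:55-19:20.
The longest is 09:55-13:15 at 200 minutes.

200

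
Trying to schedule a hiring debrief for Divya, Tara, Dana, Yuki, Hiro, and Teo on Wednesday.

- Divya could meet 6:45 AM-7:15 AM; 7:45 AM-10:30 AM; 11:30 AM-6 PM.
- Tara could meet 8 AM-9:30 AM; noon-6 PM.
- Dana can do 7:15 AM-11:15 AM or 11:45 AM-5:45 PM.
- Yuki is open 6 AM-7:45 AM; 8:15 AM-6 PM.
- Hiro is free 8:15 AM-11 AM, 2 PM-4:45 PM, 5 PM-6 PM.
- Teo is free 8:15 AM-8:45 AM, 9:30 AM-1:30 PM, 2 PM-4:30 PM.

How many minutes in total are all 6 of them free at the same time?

180

Divya ∩ Tara: 08:00-09:30, 12:00-18:00.
Divya ∩ Tara ∩ Dana: 08:00-09:30, 12:00-17:45.
Divya ∩ Tara ∩ Dana ∩ Yuki: 08:15-09:30, 12:00-17:45.
Divya ∩ Tara ∩ Dana ∩ Yuki ∩ Hiro: 08:15-09:30, 14:00-16:45, 17:00-17:45.
Divya ∩ Tara ∩ Dana ∩ Yuki ∩ Hiro ∩ Teo: 08:15-08:45, 14:00-16:30.
So the common availability across everyone is 08:15-08:45, 14:00-16:30.
Summing the common windows: 30 + 150 = 180 minutes.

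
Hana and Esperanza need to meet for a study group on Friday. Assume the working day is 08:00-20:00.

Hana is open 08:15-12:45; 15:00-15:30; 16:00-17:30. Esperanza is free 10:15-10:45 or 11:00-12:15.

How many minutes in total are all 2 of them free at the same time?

Hana ∩ Esperanza: 10:15-10:45, 11:00-12:15.
Those are the intersection windows.
Summing the common windows: 30 + 75 = 105 minutes.

105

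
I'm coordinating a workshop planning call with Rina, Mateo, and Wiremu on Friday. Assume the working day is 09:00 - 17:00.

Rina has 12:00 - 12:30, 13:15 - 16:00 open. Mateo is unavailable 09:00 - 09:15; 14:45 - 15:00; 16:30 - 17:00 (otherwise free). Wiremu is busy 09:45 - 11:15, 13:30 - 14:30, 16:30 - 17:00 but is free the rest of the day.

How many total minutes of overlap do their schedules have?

Rina free: 12:00-12:30, 13:15-16:00.
Mateo free: 09:15-14:45, 15:00-16:30 (invert busy blocks within the working day).
Wiremu free: 09:00-09:45, 11:15-13:30, 14:30-16:30 (invert busy blocks within the working day).
Rina ∩ Mateo: 12:00-12:30, 13:15-14:45, 15:00-16:00.
Rina ∩ Mateo ∩ Wiremu: 12:00-12:30, 13:15-13:30, 14:30-14:45, 15:00-16:00.
So the common availability across everyone is 12:00-12:30, 13:15-13:30, 14:30-14:45, 15:00-16:00.
Summing the common windows: 30 + 15 + 15 + 60 = 120 minutes.

120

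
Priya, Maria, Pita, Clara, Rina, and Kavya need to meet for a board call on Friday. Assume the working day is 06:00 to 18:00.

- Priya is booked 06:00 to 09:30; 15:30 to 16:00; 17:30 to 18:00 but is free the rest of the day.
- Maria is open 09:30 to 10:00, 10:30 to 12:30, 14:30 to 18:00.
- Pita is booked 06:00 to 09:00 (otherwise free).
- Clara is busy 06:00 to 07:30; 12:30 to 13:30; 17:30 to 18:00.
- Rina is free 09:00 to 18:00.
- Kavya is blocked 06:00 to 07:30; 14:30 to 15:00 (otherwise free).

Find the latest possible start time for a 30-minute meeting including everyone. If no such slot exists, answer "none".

Priya free: 09:30-15:30, 16:00-17:30 (invert busy blocks within the working day).
Maria free: 09:30-10:00, 10:30-12:30, 14:30-18:00.
Pita free: 09:00-18:00 (invert busy blocks within the working day).
Clara free: 07:30-12:30, 13:30-17:30 (invert busy blocks within the working day).
Rina free: 09:00-18:00.
Kavya free: 07:30-14:30, 15:00-18:00 (invert busy blocks within the working day).
Priya ∩ Maria: 09:30-10:00, 10:30-12:30, 14:30-15:30, 16:00-17:30.
Priya ∩ Maria ∩ Pita: 09:30-10:00, 10:30-12:30, 14:30-15:30, 16:00-17:30.
Priya ∩ Maria ∩ Pita ∩ Clara: 09:30-10:00, 10:30-12:30, 14:30-15:30, 16:00-17:30.
Priya ∩ Maria ∩ Pita ∩ Clara ∩ Rina: 09:30-10:00, 10:30-12:30, 14:30-15:30, 16:00-17:30.
Priya ∩ Maria ∩ Pita ∩ Clara ∩ Rina ∩ Kavya: 09:30-10:00, 10:30-12:30, 15:00-15:30, 16:00-17:30.
The last common window of at least 30 minutes is 16:00-17:30; a 30-minute meeting can start as late as 17:00 and still end by 17:30.

17:00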